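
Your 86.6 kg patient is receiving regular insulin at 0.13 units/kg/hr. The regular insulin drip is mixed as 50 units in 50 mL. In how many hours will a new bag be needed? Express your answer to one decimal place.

4.4 hours

Dose = 0.13 units/kg/hr × 86.6 kg = 11.258 units/hr
Concentration = 50 units ÷ 50 mL = 1 units/mL
Rate = 11.258 units/hr ÷ 1 units/mL = 11.258 mL/hr
Duration = 50 mL ÷ 11.258 mL/hr = 4.441286 hr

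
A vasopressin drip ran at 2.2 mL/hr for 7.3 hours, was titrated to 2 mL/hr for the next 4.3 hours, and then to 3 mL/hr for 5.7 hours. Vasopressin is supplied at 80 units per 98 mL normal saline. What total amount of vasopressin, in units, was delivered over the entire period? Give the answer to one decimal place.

34.1 units

Concentration = 80 units ÷ 98 mL = 0.8163265 units/mL
Stage 1: 2.2 mL/hr × 7.3 hr = 16.06 mL → 16.06 mL × 0.8163265 units/mL = 13.1102 units
Stage 2: 2 mL/hr × 4.3 hr = 8.6 mL → 8.6 mL × 0.8163265 units/mL = 7.020408 units
Stage 3: 3 mL/hr × 5.7 hr = 17.1 mL → 17.1 mL × 0.8163265 units/mL = 13.95918 units
Total = 13.1102 + 7.020408 + 13.95918 = 34.0898 units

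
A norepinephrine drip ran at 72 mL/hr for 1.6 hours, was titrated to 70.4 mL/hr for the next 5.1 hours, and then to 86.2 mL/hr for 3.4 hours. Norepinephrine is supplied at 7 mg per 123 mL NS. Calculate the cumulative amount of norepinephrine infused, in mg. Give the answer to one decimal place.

Concentration = 7 mg ÷ 123 mL = 0.05691057 mg/mL
Stage 1: 72 mL/hr × 1.6 hr = 115.2 mL → 115.2 mL × 0.05691057 mg/mL = 6.556098 mg
Stage 2: 70.4 mL/hr × 5.1 hr = 359.04 mL → 359.04 mL × 0.05691057 mg/mL = 20.43317 mg
Stage 3: 86.2 mL/hr × 3.4 hr = 293.08 mL → 293.08 mL × 0.05691057 mg/mL = 16.67935 mg
Total = 6.556098 + 20.43317 + 16.67935 = 43.66862 mg

43.7 mg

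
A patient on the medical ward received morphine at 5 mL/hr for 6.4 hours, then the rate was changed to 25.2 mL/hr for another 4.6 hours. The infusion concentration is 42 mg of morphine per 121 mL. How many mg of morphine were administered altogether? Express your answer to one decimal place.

51.3 mg

Concentration = 42 mg ÷ 121 mL = 0.3471074 mg/mL
Stage 1: 5 mL/hr × 6.4 hr = 32 mL → 32 mL × 0.3471074 mg/mL = 11.10744 mg
Stage 2: 25.2 mL/hr × 4.6 hr = 115.92 mL → 115.92 mL × 0.3471074 mg/mL = 40.23669 mg
Total = 11.10744 + 40.23669 = 51.34413 mg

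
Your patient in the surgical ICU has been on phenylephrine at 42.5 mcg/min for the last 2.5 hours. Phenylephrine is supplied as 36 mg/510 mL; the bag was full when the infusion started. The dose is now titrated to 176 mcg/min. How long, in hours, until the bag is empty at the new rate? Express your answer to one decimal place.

2.8 hours

Initial rate:
42.5 mcg/min × 60 min/hr = 2550 mcg/hr
Concentration = 36 mg ÷ 510 mL = 0.07058824 mg/mL = 70.58824 mcg/mL
Rate = 2550 mcg/hr ÷ 70.58824 mcg/mL = 36.125 mL/hr
Volume infused so far = 36.125 mL/hr × 2.5 hr = 90.3125 mL
Volume remaining = 510 − 90.3125 = 419.6875 mL
New rate:
176 mcg/min × 60 min/hr = 10560 mcg/hr
Rate = 10560 mcg/hr ÷ 70.58824 mcg/mL = 149.6 mL/hr
Time remaining = 419.6875 mL ÷ 149.6 mL/hr = 2.805398 hr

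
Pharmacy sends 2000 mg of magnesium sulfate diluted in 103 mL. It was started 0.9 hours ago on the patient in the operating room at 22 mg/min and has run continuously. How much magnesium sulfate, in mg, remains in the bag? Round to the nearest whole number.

22 mg/min × 60 min/hr = 1320 mg/hr
Concentration = 2000 mg ÷ 103 mL = 19.41748 mg/mL
Rate = 1320 mg/hr ÷ 19.41748 mg/mL = 67.98 mL/hr
Volume infused = 67.98 mL/hr × 0.9 hr = 61.182 mL
Volume remaining = 103 − 61.182 = 41.818 mL
Drug remaining = 41.818 mL × 19.41748 mg/mL = 812 mg

812 mg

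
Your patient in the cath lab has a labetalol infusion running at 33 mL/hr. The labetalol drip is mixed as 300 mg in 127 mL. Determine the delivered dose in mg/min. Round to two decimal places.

Concentration = 300 mg ÷ 127 mL = 2.362205 mg/mL
Drug rate = 33 mL/hr × 2.362205 mg/mL = 77.95276 mg/hr
77.95276 mg/hr ÷ 60 min/hr = 1.299213 mg/min

1.30 mg/min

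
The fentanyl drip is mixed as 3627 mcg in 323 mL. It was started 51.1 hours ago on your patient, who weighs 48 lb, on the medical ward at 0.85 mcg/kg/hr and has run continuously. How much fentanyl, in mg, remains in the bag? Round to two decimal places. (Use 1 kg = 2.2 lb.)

Weight = 48 lb ÷ 2.2 lb/kg = 21.81818 kg
Dose = 0.85 mcg/kg/hr × 21.81818 kg = 18.54545 mcg/hr
Concentration = 3627 mcg ÷ 323 mL = 11.2291 mcg/mL
Rate = 18.54545 mcg/hr ÷ 11.2291 mcg/mL = 1.651553 mL/hr
Volume infused = 1.651553 mL/hr × 51.1 hr = 84.39435 mL
Volume remaining = 323 − 84.39435 = 238.6057 mL
Drug remaining = 238.6057 mL × 11.2291 mcg/mL = 2679.327 mcg = 2.679327 mg

2.68 mg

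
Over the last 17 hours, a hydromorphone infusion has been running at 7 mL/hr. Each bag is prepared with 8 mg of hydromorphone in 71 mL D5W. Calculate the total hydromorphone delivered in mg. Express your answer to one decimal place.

13.4 mg

Concentration = 8 mg ÷ 71 mL = 0.1126761 mg/mL
Drug rate = 7 mL/hr × 0.1126761 mg/mL = 0.7887324 mg/hr
Total = 0.7887324 mg/hr × 17 hr = 13.40845 mg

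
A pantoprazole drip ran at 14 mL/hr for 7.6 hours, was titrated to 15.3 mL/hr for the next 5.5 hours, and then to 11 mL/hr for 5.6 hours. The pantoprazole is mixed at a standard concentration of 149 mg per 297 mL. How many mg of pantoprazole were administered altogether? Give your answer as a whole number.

Concentration = 149 mg ÷ 297 mL = 0.5016835 mg/mL
Stage 1: 14 mL/hr × 7.6 hr = 106.4 mL → 106.4 mL × 0.5016835 mg/mL = 53.37912 mg
Stage 2: 15.3 mL/hr × 5.5 hr = 84.15 mL → 84.15 mL × 0.5016835 mg/mL = 42.21667 mg
Stage 3: 11 mL/hr × 5.6 hr = 61.6 mL → 61.6 mL × 0.5016835 mg/mL = 30.9037 mg
Total = 53.37912 + 42.21667 + 30.9037 = 126.4995 mg

126 mg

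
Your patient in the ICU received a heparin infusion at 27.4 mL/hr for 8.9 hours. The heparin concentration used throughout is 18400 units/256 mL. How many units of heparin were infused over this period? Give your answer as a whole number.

Concentration = 18400 units ÷ 256 mL = 71.875 units/mL
Drug rate = 27.4 mL/hr × 71.875 units/mL = 1969.375 units/hr
Total = 1969.375 units/hr × 8.9 hr = 17527.44 units

17527 units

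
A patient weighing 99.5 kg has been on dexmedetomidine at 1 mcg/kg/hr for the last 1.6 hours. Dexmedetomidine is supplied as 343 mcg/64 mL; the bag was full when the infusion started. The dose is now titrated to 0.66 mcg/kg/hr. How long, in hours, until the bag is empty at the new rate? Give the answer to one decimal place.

2.8 hours

Initial rate:
Dose = 1 mcg/kg/hr × 99.5 kg = 99.5 mcg/hr
Concentration = 343 mcg ÷ 64 mL = 5.359375 mcg/mL
Rate = 99.5 mcg/hr ÷ 5.359375 mcg/mL = 18.5656 mL/hr
Volume infused so far = 18.5656 mL/hr × 1.6 hr = 29.70496 mL
Volume remaining = 64 − 29.70496 = 34.29504 mL
New rate:
Dose = 0.66 mcg/kg/hr × 99.5 kg = 65.67 mcg/hr
Rate = 65.67 mcg/hr ÷ 5.359375 mcg/mL = 12.25329 mL/hr
Time remaining = 34.29504 mL ÷ 12.25329 mL/hr = 2.798843 hr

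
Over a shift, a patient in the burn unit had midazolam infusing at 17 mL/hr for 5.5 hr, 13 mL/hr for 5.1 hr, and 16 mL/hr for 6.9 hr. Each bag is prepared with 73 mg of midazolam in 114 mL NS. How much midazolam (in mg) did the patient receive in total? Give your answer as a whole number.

173 mg

Concentration = 73 mg ÷ 114 mL = 0.6403509 mg/mL
Stage 1: 17 mL/hr × 5.5 hr = 93.5 mL → 93.5 mL × 0.6403509 mg/mL = 59.87281 mg
Stage 2: 13 mL/hr × 5.1 hr = 66.3 mL → 66.3 mL × 0.6403509 mg/mL = 42.45526 mg
Stage 3: 16 mL/hr × 6.9 hr = 110.4 mL → 110.4 mL × 0.6403509 mg/mL = 70.69474 mg
Total = 59.87281 + 42.45526 + 70.69474 = 173.0228 mg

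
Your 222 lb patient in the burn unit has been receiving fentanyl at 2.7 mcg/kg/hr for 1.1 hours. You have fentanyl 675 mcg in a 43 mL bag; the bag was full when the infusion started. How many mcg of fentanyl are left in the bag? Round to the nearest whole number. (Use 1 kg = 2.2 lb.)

375 mcg

Weight = 222 lb ÷ 2.2 lb/kg = 100.9091 kg
Dose = 2.7 mcg/kg/hr × 100.9091 kg = 272.4545 mcg/hr
Concentration = 675 mcg ÷ 43 mL = 15.69767 mcg/mL
Rate = 272.4545 mcg/hr ÷ 15.69767 mcg/mL = 17.35636 mL/hr
Volume infused = 17.35636 mL/hr × 1.1 hr = 19.092 mL
Volume remaining = 43 − 19.092 = 23.908 mL
Drug remaining = 23.908 mL × 15.69767 mcg/mL = 375.3 mcg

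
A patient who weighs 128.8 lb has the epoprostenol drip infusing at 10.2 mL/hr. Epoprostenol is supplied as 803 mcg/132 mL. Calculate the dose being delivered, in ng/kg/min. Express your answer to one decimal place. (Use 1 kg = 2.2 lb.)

17.7 ng/kg/min

Weight = 128.8 lb ÷ 2.2 lb/kg = 58.54545 kg
Concentration = 803 mcg ÷ 132 mL = 6.083333 mcg/mL = 6083.333 ng/mL
Drug rate = 10.2 mL/hr × 6083.333 ng/mL = 62050 ng/hr
62050 ng/hr ÷ 60 min/hr = 1034.167 ng/min
1034.167 ng/min ÷ 58.54545 kg = 17.66434 ng/kg/min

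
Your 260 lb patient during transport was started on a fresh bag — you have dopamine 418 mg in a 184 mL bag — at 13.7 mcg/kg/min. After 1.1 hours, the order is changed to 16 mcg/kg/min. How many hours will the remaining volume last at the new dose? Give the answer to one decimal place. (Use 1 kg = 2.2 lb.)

2.7 hours

Initial rate:
Weight = 260 lb ÷ 2.2 lb/kg = 118.1818 kg
Dose = 13.7 mcg/kg/min × 118.1818 kg = 1619.091 mcg/min
1619.091 mcg/min × 60 min/hr = 97145.45 mcg/hr
Concentration = 418 mg ÷ 184 mL = 2.271739 mg/mL = 2271.739 mcg/mL
Rate = 97145.45 mcg/hr ÷ 2271.739 mcg/mL = 42.76259 mL/hr
Volume infused so far = 42.76259 mL/hr × 1.1 hr = 47.03885 mL
Volume remaining = 184 − 47.03885 = 136.9611 mL
New rate:
Dose = 16 mcg/kg/min × 118.1818 kg = 1890.909 mcg/min
1890.909 mcg/min × 60 min/hr = 113454.5 mcg/hr
Rate = 113454.5 mcg/hr ÷ 2271.739 mcg/mL = 49.94171 mL/hr
Time remaining = 136.9611 mL ÷ 49.94171 mL/hr = 2.74242 hr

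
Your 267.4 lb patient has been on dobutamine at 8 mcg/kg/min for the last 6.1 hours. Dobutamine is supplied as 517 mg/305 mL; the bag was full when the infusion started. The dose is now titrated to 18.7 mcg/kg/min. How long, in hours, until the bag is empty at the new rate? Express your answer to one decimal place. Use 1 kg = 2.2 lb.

1.2 hours

Initial rate:
Weight = 267.4 lb ÷ 2.2 lb/kg = 121.5455 kg
Dose = 8 mcg/kg/min × 121.5455 kg = 972.3636 mcg/min
972.3636 mcg/min × 60 min/hr = 58341.82 mcg/hr
Concentration = 517 mg ÷ 305 mL = 1.695082 mg/mL = 1695.082 mcg/mL
Rate = 58341.82 mcg/hr ÷ 1695.082 mcg/mL = 34.41829 mL/hr
Volume infused so far = 34.41829 mL/hr × 6.1 hr = 209.9516 mL
Volume remaining = 305 − 209.9516 = 95.04845 mL
New rate:
Dose = 18.7 mcg/kg/min × 121.5455 kg = 2272.9 mcg/min
2272.9 mcg/min × 60 min/hr = 136374 mcg/hr
Rate = 136374 mcg/hr ÷ 1695.082 mcg/mL = 80.45275 mL/hr
Time remaining = 95.04845 mL ÷ 80.45275 mL/hr = 1.18142 hr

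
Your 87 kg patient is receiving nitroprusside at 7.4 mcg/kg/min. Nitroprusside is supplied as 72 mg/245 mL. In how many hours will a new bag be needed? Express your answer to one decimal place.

1.9 hours

Dose = 7.4 mcg/kg/min × 87 kg = 643.8 mcg/min
643.8 mcg/min × 60 min/hr = 38628 mcg/hr
Concentration = 72 mg ÷ 245 mL = 0.2938776 mg/mL = 293.8776 mcg/mL
Rate = 38628 mcg/hr ÷ 293.8776 mcg/mL = 131.4425 mL/hr
Duration = 245 mL ÷ 131.4425 mL/hr = 1.863933 hr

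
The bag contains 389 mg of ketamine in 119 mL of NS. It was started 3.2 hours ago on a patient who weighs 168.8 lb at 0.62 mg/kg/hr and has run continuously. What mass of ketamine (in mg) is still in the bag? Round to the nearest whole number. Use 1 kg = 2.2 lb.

237 mg

Weight = 168.8 lb ÷ 2.2 lb/kg = 76.72727 kg
Dose = 0.62 mg/kg/hr × 76.72727 kg = 47.57091 mg/hr
Concentration = 389 mg ÷ 119 mL = 3.268908 mg/mL
Rate = 47.57091 mg/hr ÷ 3.268908 mg/mL = 14.55254 mL/hr
Volume infused = 14.55254 mL/hr × 3.2 hr = 46.56813 mL
Volume remaining = 119 − 46.56813 = 72.43187 mL
Drug remaining = 72.43187 mL × 3.268908 mg/mL = 236.7731 mg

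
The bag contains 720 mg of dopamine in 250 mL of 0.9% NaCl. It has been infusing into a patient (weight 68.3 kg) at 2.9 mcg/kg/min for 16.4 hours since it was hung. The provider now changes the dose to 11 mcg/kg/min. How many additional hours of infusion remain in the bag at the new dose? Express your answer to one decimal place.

11.6 hours

Initial rate:
Dose = 2.9 mcg/kg/min × 68.3 kg = 198.07 mcg/min
198.07 mcg/min × 60 min/hr = 11884.2 mcg/hr
Concentration = 720 mg ÷ 250 mL = 2.88 mg/mL = 2880 mcg/mL
Rate = 11884.2 mcg/hr ÷ 2880 mcg/mL = 4.126458 mL/hr
Volume infused so far = 4.126458 mL/hr × 16.4 hr = 67.67392 mL
Volume remaining = 250 − 67.67392 = 182.3261 mL
New rate:
Dose = 11 mcg/kg/min × 68.3 kg = 751.3 mcg/min
751.3 mcg/min × 60 min/hr = 45078 mcg/hr
Rate = 45078 mcg/hr ÷ 2880 mcg/mL = 15.65208 mL/hr
Time remaining = 182.3261 mL ÷ 15.65208 mL/hr = 11.64868 hr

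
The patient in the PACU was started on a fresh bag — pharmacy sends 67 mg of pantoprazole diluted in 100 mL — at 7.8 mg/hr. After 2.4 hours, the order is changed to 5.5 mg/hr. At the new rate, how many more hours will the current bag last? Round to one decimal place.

Initial rate:
Concentration = 67 mg ÷ 100 mL = 0.67 mg/mL
Rate = 7.8 mg/hr ÷ 0.67 mg/mL = 11.64179 mL/hr
Volume infused so far = 11.64179 mL/hr × 2.4 hr = 27.9403 mL
Volume remaining = 100 − 27.9403 = 72.0597 mL
New rate:
Rate = 5.5 mg/hr ÷ 0.67 mg/mL = 8.208955 mL/hr
Time remaining = 72.0597 mL ÷ 8.208955 mL/hr = 8.778182 hr

8.8 hours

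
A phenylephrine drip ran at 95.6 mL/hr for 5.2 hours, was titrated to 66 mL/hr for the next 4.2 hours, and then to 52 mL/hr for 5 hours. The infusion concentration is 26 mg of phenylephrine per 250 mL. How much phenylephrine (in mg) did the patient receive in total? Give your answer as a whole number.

108 mg

Concentration = 26 mg ÷ 250 mL = 0.104 mg/mL
Stage 1: 95.6 mL/hr × 5.2 hr = 497.12 mL → 497.12 mL × 0.104 mg/mL = 51.70048 mg
Stage 2: 66 mL/hr × 4.2 hr = 277.2 mL → 277.2 mL × 0.104 mg/mL = 28.8288 mg
Stage 3: 52 mL/hr × 5 hr = 260 mL → 260 mL × 0.104 mg/mL = 27.04 mg
Total = 51.70048 + 28.8288 + 27.04 = 107.5693 mg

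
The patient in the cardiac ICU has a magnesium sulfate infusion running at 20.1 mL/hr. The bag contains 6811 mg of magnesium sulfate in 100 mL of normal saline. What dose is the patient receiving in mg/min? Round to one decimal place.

22.8 mg/min

Concentration = 6811 mg ÷ 100 mL = 68.11 mg/mL
Drug rate = 20.1 mL/hr × 68.11 mg/mL = 1369.011 mg/hr
1369.011 mg/hr ÷ 60 min/hr = 22.81685 mg/min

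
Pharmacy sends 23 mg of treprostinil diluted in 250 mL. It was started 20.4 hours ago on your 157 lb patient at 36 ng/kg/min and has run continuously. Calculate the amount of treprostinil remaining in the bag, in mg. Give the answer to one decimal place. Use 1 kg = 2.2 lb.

19.9 mg

Weight = 157 lb ÷ 2.2 lb/kg = 71.36364 kg
Dose = 36 ng/kg/min × 71.36364 kg = 2569.091 ng/min
2569.091 ng/min × 60 min/hr = 154145.5 ng/hr
Concentration = 23 mg ÷ 250 mL = 0.092 mg/mL = 92000 ng/mL
Rate = 154145.5 ng/hr ÷ 92000 ng/mL = 1.675494 mL/hr
Volume infused = 1.675494 mL/hr × 20.4 hr = 34.18008 mL
Volume remaining = 250 − 34.18008 = 215.8199 mL
Drug remaining = 215.8199 mL × 92000 ng/mL = 19855433 ng = 19.85543 mg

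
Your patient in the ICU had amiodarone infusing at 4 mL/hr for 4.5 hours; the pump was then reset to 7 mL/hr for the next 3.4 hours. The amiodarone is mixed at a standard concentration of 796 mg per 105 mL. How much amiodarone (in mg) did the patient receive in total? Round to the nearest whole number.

317 mg

Concentration = 796 mg ÷ 105 mL = 7.580952 mg/mL
Stage 1: 4 mL/hr × 4.5 hr = 18 mL → 18 mL × 7.580952 mg/mL = 136.4571 mg
Stage 2: 7 mL/hr × 3.4 hr = 23.8 mL → 23.8 mL × 7.580952 mg/mL = 180.4267 mg
Total = 136.4571 + 180.4267 = 316.8838 mg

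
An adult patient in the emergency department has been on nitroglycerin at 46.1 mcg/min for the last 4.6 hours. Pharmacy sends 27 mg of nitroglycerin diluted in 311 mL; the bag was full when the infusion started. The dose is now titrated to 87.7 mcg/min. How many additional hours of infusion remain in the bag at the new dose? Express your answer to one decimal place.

Initial rate:
46.1 mcg/min × 60 min/hr = 2766 mcg/hr
Concentration = 27 mg ÷ 311 mL = 0.08681672 mg/mL = 86.81672 mcg/mL
Rate = 2766 mcg/hr ÷ 86.81672 mcg/mL = 31.86022 mL/hr
Volume infused so far = 31.86022 mL/hr × 4.6 hr = 146.557 mL
Volume remaining = 311 − 146.557 = 164.443 mL
New rate:
87.7 mcg/min × 60 min/hr = 5262 mcg/hr
Rate = 5262 mcg/hr ÷ 86.81672 mcg/mL = 60.61044 mL/hr
Time remaining = 164.443 mL ÷ 60.61044 mL/hr = 2.713113 hr

2.7 hours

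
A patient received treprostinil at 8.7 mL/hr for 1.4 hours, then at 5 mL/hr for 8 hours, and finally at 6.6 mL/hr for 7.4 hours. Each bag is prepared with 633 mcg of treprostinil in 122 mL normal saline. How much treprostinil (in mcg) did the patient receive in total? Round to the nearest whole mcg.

524 mcg

Concentration = 633 mcg ÷ 122 mL = 5.188525 mcg/mL
Stage 1: 8.7 mL/hr × 1.4 hr = 12.18 mL → 12.18 mL × 5.188525 mcg/mL = 63.19623 mcg
Stage 2: 5 mL/hr × 8 hr = 40 mL → 40 mL × 5.188525 mcg/mL = 207.541 mcg
Stage 3: 6.6 mL/hr × 7.4 hr = 48.84 mL → 48.84 mL × 5.188525 mcg/mL = 253.4075 mcg
Total = 63.19623 + 207.541 + 253.4075 = 524.1448 mcg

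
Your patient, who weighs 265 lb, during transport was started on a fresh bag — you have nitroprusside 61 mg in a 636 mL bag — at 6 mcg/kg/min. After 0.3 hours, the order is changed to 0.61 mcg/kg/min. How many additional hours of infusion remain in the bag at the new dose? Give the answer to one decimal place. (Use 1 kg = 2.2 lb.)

10.9 hours

Initial rate:
Weight = 265 lb ÷ 2.2 lb/kg = 120.4545 kg
Dose = 6 mcg/kg/min × 120.4545 kg = 722.7273 mcg/min
722.7273 mcg/min × 60 min/hr = 43363.64 mcg/hr
Concentration = 61 mg ÷ 636 mL = 0.09591195 mg/mL = 95.91195 mcg/mL
Rate = 43363.64 mcg/hr ÷ 95.91195 mcg/mL = 452.1192 mL/hr
Volume infused so far = 452.1192 mL/hr × 0.3 hr = 135.6358 mL
Volume remaining = 636 − 135.6358 = 500.3642 mL
New rate:
Dose = 0.61 mcg/kg/min × 120.4545 kg = 73.47727 mcg/min
73.47727 mcg/min × 60 min/hr = 4408.636 mcg/hr
Rate = 4408.636 mcg/hr ÷ 95.91195 mcg/mL = 45.96545 mL/hr
Time remaining = 500.3642 mL ÷ 45.96545 mL/hr = 10.88566 hr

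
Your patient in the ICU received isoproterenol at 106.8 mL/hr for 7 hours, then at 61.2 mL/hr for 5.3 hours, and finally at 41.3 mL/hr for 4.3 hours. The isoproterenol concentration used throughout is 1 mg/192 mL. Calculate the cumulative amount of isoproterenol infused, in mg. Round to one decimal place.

Concentration = 1 mg ÷ 192 mL = 0.005208333 mg/mL
Stage 1: 106.8 mL/hr × 7 hr = 747.6 mL → 747.6 mL × 0.005208333 mg/mL = 3.89375 mg
Stage 2: 61.2 mL/hr × 5.3 hr = 324.36 mL → 324.36 mL × 0.005208333 mg/mL = 1.689375 mg
Stage 3: 41.3 mL/hr × 4.3 hr = 177.59 mL → 177.59 mL × 0.005208333 mg/mL = 0.9249479 mg
Total = 3.89375 + 1.689375 + 0.9249479 = 6.508073 mg

6.5 mg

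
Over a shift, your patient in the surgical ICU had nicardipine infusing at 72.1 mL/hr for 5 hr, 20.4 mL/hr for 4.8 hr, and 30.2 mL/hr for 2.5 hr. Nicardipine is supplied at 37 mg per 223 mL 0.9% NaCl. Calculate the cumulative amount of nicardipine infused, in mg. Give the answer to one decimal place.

Concentration = 37 mg ÷ 223 mL = 0.1659193 mg/mL
Stage 1: 72.1 mL/hr × 5 hr = 360.5 mL → 360.5 mL × 0.1659193 mg/mL = 59.8139 mg
Stage 2: 20.4 mL/hr × 4.8 hr = 97.92 mL → 97.92 mL × 0.1659193 mg/mL = 16.24682 mg
Stage 3: 30.2 mL/hr × 2.5 hr = 75.5 mL → 75.5 mL × 0.1659193 mg/mL = 12.52691 mg
Total = 59.8139 + 16.24682 + 12.52691 = 88.58762 mg

88.6 mg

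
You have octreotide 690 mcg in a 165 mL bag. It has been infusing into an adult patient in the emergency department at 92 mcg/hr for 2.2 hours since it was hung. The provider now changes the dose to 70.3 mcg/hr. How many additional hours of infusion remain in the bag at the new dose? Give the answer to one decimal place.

6.9 hours

Initial rate:
Concentration = 690 mcg ÷ 165 mL = 4.181818 mcg/mL
Rate = 92 mcg/hr ÷ 4.181818 mcg/mL = 22 mL/hr
Volume infused so far = 22 mL/hr × 2.2 hr = 48.4 mL
Volume remaining = 165 − 48.4 = 116.6 mL
New rate:
Rate = 70.3 mcg/hr ÷ 4.181818 mcg/mL = 16.81087 mL/hr
Time remaining = 116.6 mL ÷ 16.81087 mL/hr = 6.935989 hr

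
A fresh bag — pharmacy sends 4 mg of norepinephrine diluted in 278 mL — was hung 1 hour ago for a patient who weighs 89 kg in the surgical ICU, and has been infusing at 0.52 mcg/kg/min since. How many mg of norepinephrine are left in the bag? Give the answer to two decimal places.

Dose = 0.52 mcg/kg/min × 89 kg = 46.28 mcg/min
46.28 mcg/min × 60 min/hr = 2776.8 mcg/hr
Concentration = 4 mg ÷ 278 mL = 0.01438849 mg/mL = 14.38849 mcg/mL
Rate = 2776.8 mcg/hr ÷ 14.38849 mcg/mL = 192.9876 mL/hr
Volume infused = 192.9876 mL/hr × 1 hr = 192.9876 mL
Volume remaining = 278 − 192.9876 = 85.0124 mL
Drug remaining = 85.0124 mL × 14.38849 mcg/mL = 1223.2 mcg = 1.2232 mg

1.22 mg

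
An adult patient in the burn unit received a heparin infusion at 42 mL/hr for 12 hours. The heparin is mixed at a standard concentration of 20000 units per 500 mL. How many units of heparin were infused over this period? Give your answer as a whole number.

20160 units

Concentration = 20000 units ÷ 500 mL = 40 units/mL
Drug rate = 42 mL/hr × 40 units/mL = 1680 units/hr
Total = 1680 units/hr × 12 hr = 20160 units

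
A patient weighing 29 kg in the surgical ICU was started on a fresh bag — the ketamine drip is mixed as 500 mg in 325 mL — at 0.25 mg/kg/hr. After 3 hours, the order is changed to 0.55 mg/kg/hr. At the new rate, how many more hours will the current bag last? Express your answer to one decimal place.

Initial rate:
Dose = 0.25 mg/kg/hr × 29 kg = 7.25 mg/hr
Concentration = 500 mg ÷ 325 mL = 1.538462 mg/mL
Rate = 7.25 mg/hr ÷ 1.538462 mg/mL = 4.7125 mL/hr
Volume infused so far = 4.7125 mL/hr × 3 hr = 14.1375 mL
Volume remaining = 325 − 14.1375 = 310.8625 mL
New rate:
Dose = 0.55 mg/kg/hr × 29 kg = 15.95 mg/hr
Rate = 15.95 mg/hr ÷ 1.538462 mg/mL = 10.3675 mL/hr
Time remaining = 310.8625 mL ÷ 10.3675 mL/hr = 29.98433 hr

30.0 hours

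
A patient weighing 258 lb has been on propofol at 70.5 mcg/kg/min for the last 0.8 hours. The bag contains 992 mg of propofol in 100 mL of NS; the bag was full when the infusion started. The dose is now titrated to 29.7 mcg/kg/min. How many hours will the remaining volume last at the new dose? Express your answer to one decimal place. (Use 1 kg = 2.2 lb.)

2.8 hours

Initial rate:
Weight = 258 lb ÷ 2.2 lb/kg = 117.2727 kg
Dose = 70.5 mcg/kg/min × 117.2727 kg = 8267.727 mcg/min
8267.727 mcg/min × 60 min/hr = 496063.6 mcg/hr
Concentration = 992 mg ÷ 100 mL = 9.92 mg/mL = 9920 mcg/mL
Rate = 496063.6 mcg/hr ÷ 9920 mcg/mL = 50.00641 mL/hr
Volume infused so far = 50.00641 mL/hr × 0.8 hr = 40.00513 mL
Volume remaining = 100 − 40.00513 = 59.99487 mL
New rate:
Dose = 29.7 mcg/kg/min × 117.2727 kg = 3483 mcg/min
3483 mcg/min × 60 min/hr = 208980 mcg/hr
Rate = 208980 mcg/hr ÷ 9920 mcg/mL = 21.06653 mL/hr
Time remaining = 59.99487 mL ÷ 21.06653 mL/hr = 2.847876 hr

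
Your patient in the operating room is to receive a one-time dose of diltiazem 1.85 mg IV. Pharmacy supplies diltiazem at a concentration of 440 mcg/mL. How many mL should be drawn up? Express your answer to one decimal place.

Concentration = 440 mcg/mL = 0.44 mg/mL
Volume = 1.85 mg ÷ 0.44 mg/mL = 4.204545 mL

4.2 mL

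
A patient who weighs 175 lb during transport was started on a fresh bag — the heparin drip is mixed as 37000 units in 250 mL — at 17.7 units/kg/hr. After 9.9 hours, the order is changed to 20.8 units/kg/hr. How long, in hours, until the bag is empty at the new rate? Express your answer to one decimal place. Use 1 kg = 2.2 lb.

Initial rate:
Weight = 175 lb ÷ 2.2 lb/kg = 79.54545 kg
Dose = 17.7 units/kg/hr × 79.54545 kg = 1407.955 units/hr
Concentration = 37000 units ÷ 250 mL = 148 units/mL
Rate = 1407.955 units/hr ÷ 148 units/mL = 9.513206 mL/hr
Volume infused so far = 9.513206 mL/hr × 9.9 hr = 94.18074 mL
Volume remaining = 250 − 94.18074 = 155.8193 mL
New rate:
Dose = 20.8 units/kg/hr × 79.54545 kg = 1654.545 units/hr
Rate = 1654.545 units/hr ÷ 148 units/mL = 11.17936 mL/hr
Time remaining = 155.8193 mL ÷ 11.17936 mL/hr = 13.93812 hr

13.9 hours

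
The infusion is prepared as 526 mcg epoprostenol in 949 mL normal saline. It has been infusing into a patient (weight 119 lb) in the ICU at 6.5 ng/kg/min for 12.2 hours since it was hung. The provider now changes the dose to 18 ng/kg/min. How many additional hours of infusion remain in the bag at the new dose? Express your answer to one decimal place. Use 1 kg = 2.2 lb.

4.6 hours

Initial rate:
Weight = 119 lb ÷ 2.2 lb/kg = 54.09091 kg
Dose = 6.5 ng/kg/min × 54.09091 kg = 351.5909 ng/min
351.5909 ng/min × 60 min/hr = 21095.45 ng/hr
Concentration = 526 mcg ÷ 949 mL = 0.5542677 mcg/mL = 554.2677 ng/mL
Rate = 21095.45 ng/hr ÷ 554.2677 ng/mL = 38.06005 mL/hr
Volume infused so far = 38.06005 mL/hr × 12.2 hr = 464.3326 mL
Volume remaining = 949 − 464.3326 = 484.6674 mL
New rate:
Dose = 18 ng/kg/min × 54.09091 kg = 973.6364 ng/min
973.6364 ng/min × 60 min/hr = 58418.18 ng/hr
Rate = 58418.18 ng/hr ÷ 554.2677 ng/mL = 105.3971 mL/hr
Time remaining = 484.6674 mL ÷ 105.3971 mL/hr = 4.598491 hr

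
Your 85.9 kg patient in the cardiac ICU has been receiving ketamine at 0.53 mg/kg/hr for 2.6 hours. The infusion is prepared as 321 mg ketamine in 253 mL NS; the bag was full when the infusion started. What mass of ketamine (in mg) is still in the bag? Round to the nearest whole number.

Dose = 0.53 mg/kg/hr × 85.9 kg = 45.527 mg/hr
Concentration = 321 mg ÷ 253 mL = 1.268775 mg/mL
Rate = 45.527 mg/hr ÷ 1.268775 mg/mL = 35.88265 mL/hr
Volume infused = 35.88265 mL/hr × 2.6 hr = 93.29489 mL
Volume remaining = 253 − 93.29489 = 159.7051 mL
Drug remaining = 159.7051 mL × 1.268775 mg/mL = 202.6298 mg

203 mg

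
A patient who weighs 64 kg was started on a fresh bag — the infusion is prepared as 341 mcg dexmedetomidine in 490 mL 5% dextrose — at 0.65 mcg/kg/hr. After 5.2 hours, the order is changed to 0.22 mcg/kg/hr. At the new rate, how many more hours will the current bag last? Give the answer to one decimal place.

Initial rate:
Dose = 0.65 mcg/kg/hr × 64 kg = 41.6 mcg/hr
Concentration = 341 mcg ÷ 490 mL = 0.6959184 mcg/mL
Rate = 41.6 mcg/hr ÷ 0.6959184 mcg/mL = 59.77713 mL/hr
Volume infused so far = 59.77713 mL/hr × 5.2 hr = 310.8411 mL
Volume remaining = 490 − 310.8411 = 179.1589 mL
New rate:
Dose = 0.22 mcg/kg/hr × 64 kg = 14.08 mcg/hr
Rate = 14.08 mcg/hr ÷ 0.6959184 mcg/mL = 20.23226 mL/hr
Time remaining = 179.1589 mL ÷ 20.23226 mL/hr = 8.855114 hr

8.9 hours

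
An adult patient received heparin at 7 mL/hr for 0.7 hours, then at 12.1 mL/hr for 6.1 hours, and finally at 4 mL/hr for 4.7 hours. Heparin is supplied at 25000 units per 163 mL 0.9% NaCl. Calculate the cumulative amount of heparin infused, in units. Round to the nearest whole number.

14956 units

Concentration = 25000 units ÷ 163 mL = 153.3742 units/mL
Stage 1: 7 mL/hr × 0.7 hr = 4.9 mL → 4.9 mL × 153.3742 units/mL = 751.5337 units
Stage 2: 12.1 mL/hr × 6.1 hr = 73.81 mL → 73.81 mL × 153.3742 units/mL = 11320.55 units
Stage 3: 4 mL/hr × 4.7 hr = 18.8 mL → 18.8 mL × 153.3742 units/mL = 2883.436 units
Total = 751.5337 + 11320.55 + 2883.436 = 14955.52 units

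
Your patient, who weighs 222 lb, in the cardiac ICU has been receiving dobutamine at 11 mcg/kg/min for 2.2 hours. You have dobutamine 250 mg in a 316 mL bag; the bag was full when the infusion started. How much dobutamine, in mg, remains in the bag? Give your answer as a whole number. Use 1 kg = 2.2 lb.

103 mg

Weight = 222 lb ÷ 2.2 lb/kg = 100.9091 kg
Dose = 11 mcg/kg/min × 100.9091 kg = 1110 mcg/min
1110 mcg/min × 60 min/hr = 66600 mcg/hr
Concentration = 250 mg ÷ 316 mL = 0.7911392 mg/mL = 791.1392 mcg/mL
Rate = 66600 mcg/hr ÷ 791.1392 mcg/mL = 84.1824 mL/hr
Volume infused = 84.1824 mL/hr × 2.2 hr = 185.2013 mL
Volume remaining = 316 − 185.2013 = 130.7987 mL
Drug remaining = 130.7987 mL × 791.1392 mcg/mL = 103480 mcg = 103.48 mg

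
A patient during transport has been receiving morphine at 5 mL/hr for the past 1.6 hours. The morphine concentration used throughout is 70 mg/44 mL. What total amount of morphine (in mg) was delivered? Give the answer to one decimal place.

Concentration = 70 mg ÷ 44 mL = 1.590909 mg/mL
Drug rate = 5 mL/hr × 1.590909 mg/mL = 7.954545 mg/hr
Total = 7.954545 mg/hr × 1.6 hr = 12.72727 mg

12.7 mg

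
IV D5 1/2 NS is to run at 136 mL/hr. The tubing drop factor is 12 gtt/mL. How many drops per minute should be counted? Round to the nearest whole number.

27 gtt/min

136 mL/hr ÷ 60 min/hr = 2.266667 mL/min
2.266667 mL/min × 12 gtt/mL = 27.2 gtt/min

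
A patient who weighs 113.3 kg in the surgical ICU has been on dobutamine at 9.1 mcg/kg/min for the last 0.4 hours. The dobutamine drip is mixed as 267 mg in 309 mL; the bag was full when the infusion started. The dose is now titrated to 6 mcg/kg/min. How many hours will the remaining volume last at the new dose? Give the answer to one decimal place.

5.9 hours

Initial rate:
Dose = 9.1 mcg/kg/min × 113.3 kg = 1031.03 mcg/min
1031.03 mcg/min × 60 min/hr = 61861.8 mcg/hr
Concentration = 267 mg ÷ 309 mL = 0.8640777 mg/mL = 864.0777 mcg/mL
Rate = 61861.8 mcg/hr ÷ 864.0777 mcg/mL = 71.59287 mL/hr
Volume infused so far = 71.59287 mL/hr × 0.4 hr = 28.63715 mL
Volume remaining = 309 − 28.63715 = 280.3629 mL
New rate:
Dose = 6 mcg/kg/min × 113.3 kg = 679.8 mcg/min
679.8 mcg/min × 60 min/hr = 40788 mcg/hr
Rate = 40788 mcg/hr ÷ 864.0777 mcg/mL = 47.20409 mL/hr
Time remaining = 280.3629 mL ÷ 47.20409 mL/hr = 5.939376 hr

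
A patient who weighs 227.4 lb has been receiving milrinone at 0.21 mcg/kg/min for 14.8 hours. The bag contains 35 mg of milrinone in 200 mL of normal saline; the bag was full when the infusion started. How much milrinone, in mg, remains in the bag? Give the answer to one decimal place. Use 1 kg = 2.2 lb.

15.7 mg

Weight = 227.4 lb ÷ 2.2 lb/kg = 103.3636 kg
Dose = 0.21 mcg/kg/min × 103.3636 kg = 21.70636 mcg/min
21.70636 mcg/min × 60 min/hr = 1302.382 mcg/hr
Concentration = 35 mg ÷ 200 mL = 0.175 mg/mL = 175 mcg/mL
Rate = 1302.382 mcg/hr ÷ 175 mcg/mL = 7.442182 mL/hr
Volume infused = 7.442182 mL/hr × 14.8 hr = 110.1443 mL
Volume remaining = 200 − 110.1443 = 89.85571 mL
Drug remaining = 89.85571 mL × 175 mcg/mL = 15724.75 mcg = 15.72475 mg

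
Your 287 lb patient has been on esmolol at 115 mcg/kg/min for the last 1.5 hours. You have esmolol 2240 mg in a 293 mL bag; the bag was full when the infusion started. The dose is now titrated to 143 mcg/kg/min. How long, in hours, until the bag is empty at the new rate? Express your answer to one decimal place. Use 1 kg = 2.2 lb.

Initial rate:
Weight = 287 lb ÷ 2.2 lb/kg = 130.4545 kg
Dose = 115 mcg/kg/min × 130.4545 kg = 15002.27 mcg/min
15002.27 mcg/min × 60 min/hr = 900136.4 mcg/hr
Concentration = 2240 mg ÷ 293 mL = 7.645051 mg/mL = 7645.051 mcg/mL
Rate = 900136.4 mcg/hr ÷ 7645.051 mcg/mL = 117.7411 mL/hr
Volume infused so far = 117.7411 mL/hr × 1.5 hr = 176.6116 mL
Volume remaining = 293 − 176.6116 = 116.3884 mL
New rate:
Dose = 143 mcg/kg/min × 130.4545 kg = 18655 mcg/min
18655 mcg/min × 60 min/hr = 1119300 mcg/hr
Rate = 1119300 mcg/hr ÷ 7645.051 mcg/mL = 146.4084 mL/hr
Time remaining = 116.3884 mL ÷ 146.4084 mL/hr = 0.7949571 hr

0.8 hours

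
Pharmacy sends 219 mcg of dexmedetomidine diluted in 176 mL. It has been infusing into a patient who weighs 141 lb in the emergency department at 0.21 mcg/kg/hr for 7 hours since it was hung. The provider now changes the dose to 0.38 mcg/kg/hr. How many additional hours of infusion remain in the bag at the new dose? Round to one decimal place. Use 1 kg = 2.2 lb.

5.1 hours

Initial rate:
Weight = 141 lb ÷ 2.2 lb/kg = 64.09091 kg
Dose = 0.21 mcg/kg/hr × 64.09091 kg = 13.45909 mcg/hr
Concentration = 219 mcg ÷ 176 mL = 1.244318 mcg/mL
Rate = 13.45909 mcg/hr ÷ 1.244318 mcg/mL = 10.81644 mL/hr
Volume infused so far = 10.81644 mL/hr × 7 hr = 75.71507 mL
Volume remaining = 176 − 75.71507 = 100.2849 mL
New rate:
Dose = 0.38 mcg/kg/hr × 64.09091 kg = 24.35455 mcg/hr
Rate = 24.35455 mcg/hr ÷ 1.244318 mcg/mL = 19.5726 mL/hr
Time remaining = 100.2849 mL ÷ 19.5726 mL/hr = 5.12374 hr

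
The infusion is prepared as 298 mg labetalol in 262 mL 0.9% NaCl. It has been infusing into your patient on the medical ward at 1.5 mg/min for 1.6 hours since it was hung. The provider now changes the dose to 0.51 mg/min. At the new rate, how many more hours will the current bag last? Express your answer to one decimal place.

5.0 hours

Initial rate:
1.5 mg/min × 60 min/hr = 90 mg/hr
Concentration = 298 mg ÷ 262 mL = 1.137405 mg/mL
Rate = 90 mg/hr ÷ 1.137405 mg/mL = 79.12752 mL/hr
Volume infused so far = 79.12752 mL/hr × 1.6 hr = 126.604 mL
Volume remaining = 262 − 126.604 = 135.396 mL
New rate:
0.51 mg/min × 60 min/hr = 30.6 mg/hr
Rate = 30.6 mg/hr ÷ 1.137405 mg/mL = 26.90336 mL/hr
Time remaining = 135.396 mL ÷ 26.90336 mL/hr = 5.03268 hr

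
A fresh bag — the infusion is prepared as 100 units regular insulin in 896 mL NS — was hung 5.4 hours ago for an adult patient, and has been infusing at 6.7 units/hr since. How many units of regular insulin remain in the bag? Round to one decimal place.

Concentration = 100 units ÷ 896 mL = 0.1116071 units/mL
Rate = 6.7 units/hr ÷ 0.1116071 units/mL = 60.032 mL/hr
Volume infused = 60.032 mL/hr × 5.4 hr = 324.1728 mL
Volume remaining = 896 − 324.1728 = 571.8272 mL
Drug remaining = 571.8272 mL × 0.1116071 units/mL = 63.82 units

63.8 units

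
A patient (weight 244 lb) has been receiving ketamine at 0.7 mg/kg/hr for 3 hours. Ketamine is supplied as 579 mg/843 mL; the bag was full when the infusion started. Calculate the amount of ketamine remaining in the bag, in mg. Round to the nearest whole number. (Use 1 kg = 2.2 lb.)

346 mg

Weight = 244 lb ÷ 2.2 lb/kg = 110.9091 kg
Dose = 0.7 mg/kg/hr × 110.9091 kg = 77.63636 mg/hr
Concentration = 579 mg ÷ 843 mL = 0.6868327 mg/mL
Rate = 77.63636 mg/hr ÷ 0.6868327 mg/mL = 113.0353 mL/hr
Volume infused = 113.0353 mL/hr × 3 hr = 339.106 mL
Volume remaining = 843 − 339.106 = 503.894 mL
Drug remaining = 503.894 mL × 0.6868327 mg/mL = 346.0909 mg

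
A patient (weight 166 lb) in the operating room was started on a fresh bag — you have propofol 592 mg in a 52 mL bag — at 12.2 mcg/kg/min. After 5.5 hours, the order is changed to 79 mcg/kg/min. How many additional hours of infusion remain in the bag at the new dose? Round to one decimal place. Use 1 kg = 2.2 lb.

0.8 hours

Initial rate:
Weight = 166 lb ÷ 2.2 lb/kg = 75.45455 kg
Dose = 12.2 mcg/kg/min × 75.45455 kg = 920.5455 mcg/min
920.5455 mcg/min × 60 min/hr = 55232.73 mcg/hr
Concentration = 592 mg ÷ 52 mL = 11.38462 mg/mL = 11384.62 mcg/mL
Rate = 55232.73 mcg/hr ÷ 11384.62 mcg/mL = 4.851523 mL/hr
Volume infused so far = 4.851523 mL/hr × 5.5 hr = 26.68338 mL
Volume remaining = 52 − 26.68338 = 25.31662 mL
New rate:
Dose = 79 mcg/kg/min × 75.45455 kg = 5960.909 mcg/min
5960.909 mcg/min × 60 min/hr = 357654.5 mcg/hr
Rate = 357654.5 mcg/hr ÷ 11384.62 mcg/mL = 31.4156 mL/hr
Time remaining = 25.31662 mL ÷ 31.4156 mL/hr = 0.8058614 hr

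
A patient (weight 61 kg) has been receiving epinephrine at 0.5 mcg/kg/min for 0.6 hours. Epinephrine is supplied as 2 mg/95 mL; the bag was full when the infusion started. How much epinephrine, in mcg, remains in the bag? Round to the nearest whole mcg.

Dose = 0.5 mcg/kg/min × 61 kg = 30.5 mcg/min
30.5 mcg/min × 60 min/hr = 1830 mcg/hr
Concentration = 2 mg ÷ 95 mL = 0.02105263 mg/mL = 21.05263 mcg/mL
Rate = 1830 mcg/hr ÷ 21.05263 mcg/mL = 86.925 mL/hr
Volume infused = 86.925 mL/hr × 0.6 hr = 52.155 mL
Volume remaining = 95 − 52.155 = 42.845 mL
Drug remaining = 42.845 mL × 21.05263 mcg/mL = 902 mcg

902 mcg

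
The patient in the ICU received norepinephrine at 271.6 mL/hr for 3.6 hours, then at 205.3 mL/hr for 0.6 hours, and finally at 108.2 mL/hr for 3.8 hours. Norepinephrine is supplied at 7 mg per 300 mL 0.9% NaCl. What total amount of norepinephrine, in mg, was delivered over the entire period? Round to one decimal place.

35.3 mg

Concentration = 7 mg ÷ 300 mL = 0.02333333 mg/mL
Stage 1: 271.6 mL/hr × 3.6 hr = 977.76 mL → 977.76 mL × 0.02333333 mg/mL = 22.8144 mg
Stage 2: 205.3 mL/hr × 0.6 hr = 123.18 mL → 123.18 mL × 0.02333333 mg/mL = 2.8742 mg
Stage 3: 108.2 mL/hr × 3.8 hr = 411.16 mL → 411.16 mL × 0.02333333 mg/mL = 9.593733 mg
Total = 22.8144 + 2.8742 + 9.593733 = 35.28233 mg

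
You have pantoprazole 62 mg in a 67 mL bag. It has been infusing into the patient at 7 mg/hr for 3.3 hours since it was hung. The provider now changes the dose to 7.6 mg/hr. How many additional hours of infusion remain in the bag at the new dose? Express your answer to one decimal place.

5.1 hours

Initial rate:
Concentration = 62 mg ÷ 67 mL = 0.9253731 mg/mL
Rate = 7 mg/hr ÷ 0.9253731 mg/mL = 7.564516 mL/hr
Volume infused so far = 7.564516 mL/hr × 3.3 hr = 24.9629 mL
Volume remaining = 67 − 24.9629 = 42.0371 mL
New rate:
Rate = 7.6 mg/hr ÷ 0.9253731 mg/mL = 8.212903 mL/hr
Time remaining = 42.0371 mL ÷ 8.212903 mL/hr = 5.118421 hr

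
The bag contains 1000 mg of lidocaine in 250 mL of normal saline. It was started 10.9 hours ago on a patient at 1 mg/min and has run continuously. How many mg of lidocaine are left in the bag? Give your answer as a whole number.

346 mg

1 mg/min × 60 min/hr = 60 mg/hr
Concentration = 1000 mg ÷ 250 mL = 4 mg/mL
Rate = 60 mg/hr ÷ 4 mg/mL = 15 mL/hr
Volume infused = 15 mL/hr × 10.9 hr = 163.5 mL
Volume remaining = 250 − 163.5 = 86.5 mL
Drug remaining = 86.5 mL × 4 mg/mL = 346 mg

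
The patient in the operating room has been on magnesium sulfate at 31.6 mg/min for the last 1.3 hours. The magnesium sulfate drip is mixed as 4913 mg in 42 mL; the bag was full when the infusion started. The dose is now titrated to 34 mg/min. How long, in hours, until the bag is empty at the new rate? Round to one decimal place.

1.2 hours

Initial rate:
31.6 mg/min × 60 min/hr = 1896 mg/hr
Concentration = 4913 mg ÷ 42 mL = 116.9762 mg/mL
Rate = 1896 mg/hr ÷ 116.9762 mg/mL = 16.20843 mL/hr
Volume infused so far = 16.20843 mL/hr × 1.3 hr = 21.07095 mL
Volume remaining = 42 − 21.07095 = 20.92905 mL
New rate:
34 mg/min × 60 min/hr = 2040 mg/hr
Rate = 2040 mg/hr ÷ 116.9762 mg/mL = 17.43945 mL/hr
Time remaining = 20.92905 mL ÷ 17.43945 mL/hr = 1.200098 hr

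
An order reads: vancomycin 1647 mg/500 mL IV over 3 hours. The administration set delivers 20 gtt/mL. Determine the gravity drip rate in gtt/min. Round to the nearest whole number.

500 mL ÷ (3 hr × 60 = 180 min) = 2.777778 mL/min
2.777778 mL/min × 20 gtt/mL = 55.55556 gtt/min

56 gtt/min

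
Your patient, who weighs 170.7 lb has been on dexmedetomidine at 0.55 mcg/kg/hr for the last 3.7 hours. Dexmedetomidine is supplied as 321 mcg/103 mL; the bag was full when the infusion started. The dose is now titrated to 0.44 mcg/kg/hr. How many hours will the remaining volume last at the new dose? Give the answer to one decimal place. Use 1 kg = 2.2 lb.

4.8 hours

Initial rate:
Weight = 170.7 lb ÷ 2.2 lb/kg = 77.59091 kg
Dose = 0.55 mcg/kg/hr × 77.59091 kg = 42.675 mcg/hr
Concentration = 321 mcg ÷ 103 mL = 3.116505 mcg/mL
Rate = 42.675 mcg/hr ÷ 3.116505 mcg/mL = 13.69322 mL/hr
Volume infused so far = 13.69322 mL/hr × 3.7 hr = 50.66493 mL
Volume remaining = 103 − 50.66493 = 52.33507 mL
New rate:
Dose = 0.44 mcg/kg/hr × 77.59091 kg = 34.14 mcg/hr
Rate = 34.14 mcg/hr ÷ 3.116505 mcg/mL = 10.95458 mL/hr
Time remaining = 52.33507 mL ÷ 10.95458 mL/hr = 4.77746 hr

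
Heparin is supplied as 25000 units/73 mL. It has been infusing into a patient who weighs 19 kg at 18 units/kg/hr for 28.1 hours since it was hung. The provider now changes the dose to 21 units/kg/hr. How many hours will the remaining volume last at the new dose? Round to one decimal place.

Initial rate:
Dose = 18 units/kg/hr × 19 kg = 342 units/hr
Concentration = 25000 units ÷ 73 mL = 342.4658 units/mL
Rate = 342 units/hr ÷ 342.4658 units/mL = 0.99864 mL/hr
Volume infused so far = 0.99864 mL/hr × 28.1 hr = 28.06178 mL
Volume remaining = 73 − 28.06178 = 44.93822 mL
New rate:
Dose = 21 units/kg/hr × 19 kg = 399 units/hr
Rate = 399 units/hr ÷ 342.4658 units/mL = 1.16508 mL/hr
Time remaining = 44.93822 mL ÷ 1.16508 mL/hr = 38.57093 hr

38.6 hours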